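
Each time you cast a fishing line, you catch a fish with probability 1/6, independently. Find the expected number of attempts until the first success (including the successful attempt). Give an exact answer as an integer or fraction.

6

For a geometric distribution, E[trials] = 1/p = 1/(1/6) = 6.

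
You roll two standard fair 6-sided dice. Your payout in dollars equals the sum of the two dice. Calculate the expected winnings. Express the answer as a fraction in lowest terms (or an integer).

$7

Distribution of the sum of the two dice: 2 w.p. 1/36, 3 w.p. 1/18, 4 w.p. 1/12, 5 w.p. 1/9, 6 w.p. 5/36, 7 w.p. 1/6, …
E[payout] = (1/36)·2 + (1/18)·3 + (1/12)·4 + (1/9)·5 + (5/36)·6 + (1/6)·7 + (5/36)·8 + (1/9)·9 + (1/12)·10 + (1/18)·11 + (1/36)·12 = 7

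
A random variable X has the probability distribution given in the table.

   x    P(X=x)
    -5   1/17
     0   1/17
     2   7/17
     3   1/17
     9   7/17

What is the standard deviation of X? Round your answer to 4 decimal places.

4.1876

E[X] = 75/17, E[X²] = 37
Var(X) = E[X²] − (E[X])² = 37 − 5625/289 = 5068/289
SD(X) = √(5068/289) ≈ 4.1876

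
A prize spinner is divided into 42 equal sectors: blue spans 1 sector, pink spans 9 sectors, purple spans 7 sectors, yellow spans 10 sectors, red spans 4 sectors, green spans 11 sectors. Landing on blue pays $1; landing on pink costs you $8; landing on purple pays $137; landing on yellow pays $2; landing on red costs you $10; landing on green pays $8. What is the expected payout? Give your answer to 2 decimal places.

E[payout] = (1/42)·1 + (9/42)·(-8) + (7/42)·137 + (10/42)·2 + (4/42)·(-10) + (11/42)·8 = 478/21
≈ $22.76

$22.76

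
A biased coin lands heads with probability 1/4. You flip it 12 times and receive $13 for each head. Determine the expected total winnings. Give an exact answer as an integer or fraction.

$39

E[#heads] = 12·1/4 = 3 (linearity over flips).
E[winnings] = 13·3 = 39.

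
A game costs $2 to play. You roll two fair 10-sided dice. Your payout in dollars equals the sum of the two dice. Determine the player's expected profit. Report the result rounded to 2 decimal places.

Distribution of the sum of the two dice: 2 w.p. 1/100, 3 w.p. 1/50, 4 w.p. 3/100, 5 w.p. 1/25, 6 w.p. 1/20, 7 w.p. 3/50, …
E[payout] = (1/100)·2 + (1/50)·3 + (3/100)·4 + (1/25)·5 + (1/20)·6 + (3/50)·7 + (7/100)·8 + (2/25)·9 + (9/100)·10 + (1/10)·11 + (9/100)·12 + (2/25)·13 + (7/100)·14 + (3/50)·15 + (1/20)·16 + (1/25)·17 + (3/100)·18 + (1/50)·19 + (1/100)·20 = 11
Expected profit = 11 − 2 = 9 ≈ $9.00

$9.00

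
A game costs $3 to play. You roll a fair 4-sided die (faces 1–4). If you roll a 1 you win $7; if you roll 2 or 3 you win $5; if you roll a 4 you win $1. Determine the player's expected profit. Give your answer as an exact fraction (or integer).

3/2 dollars

E[payout] = (1/4)·1 + (1/2)·5 + (1/4)·7 = 9/2
Expected profit = 9/2 − 3 = 3/2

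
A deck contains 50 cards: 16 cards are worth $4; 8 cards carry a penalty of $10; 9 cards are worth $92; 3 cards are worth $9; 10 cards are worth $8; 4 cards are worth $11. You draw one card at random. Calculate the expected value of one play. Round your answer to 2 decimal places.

$19.26

E[payout] = (16/50)·4 + (8/50)·(-10) + (9/50)·92 + (3/50)·9 + (10/50)·8 + (4/50)·11 = 963/50
≈ $19.26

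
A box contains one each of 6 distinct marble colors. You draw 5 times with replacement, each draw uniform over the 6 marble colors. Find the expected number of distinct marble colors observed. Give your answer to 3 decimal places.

Let Xⱼ=1 if type j appears at least once. P(Xⱼ=1) = 1 − ((6−1)/6)^5 = 4651/7776.
E[#distinct] = 6·4651/7776 = 4651/1296.
≈ 3.589

3.589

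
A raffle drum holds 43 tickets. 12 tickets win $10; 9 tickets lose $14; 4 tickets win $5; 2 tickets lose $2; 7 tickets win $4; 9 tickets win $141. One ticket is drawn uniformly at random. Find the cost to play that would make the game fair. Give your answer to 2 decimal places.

$30.40

E[payout] = (12/43)·10 + (9/43)·(-14) + (4/43)·5 + (2/43)·(-2) + (7/43)·4 + (9/43)·141 = 1307/43
Fair fee = E[payout] = 1307/43 ≈ $30.40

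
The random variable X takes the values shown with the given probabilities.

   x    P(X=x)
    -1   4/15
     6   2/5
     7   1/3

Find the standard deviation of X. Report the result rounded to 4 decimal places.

3.3240

E[X] = 67/15, E[X²] = 31
Var(X) = E[X²] − (E[X])² = 31 − 4489/225 = 2486/225
SD(X) = √(2486/225) ≈ 3.3240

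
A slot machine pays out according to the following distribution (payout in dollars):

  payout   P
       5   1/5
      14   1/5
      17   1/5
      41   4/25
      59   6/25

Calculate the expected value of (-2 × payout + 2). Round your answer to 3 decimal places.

-53.840

E[-2x+2] = (1/5)·(-8) + (1/5)·(-26) + (1/5)·(-32) + (4/25)·(-80) + (6/25)·(-116)
     = -1346/25 ≈ -53.840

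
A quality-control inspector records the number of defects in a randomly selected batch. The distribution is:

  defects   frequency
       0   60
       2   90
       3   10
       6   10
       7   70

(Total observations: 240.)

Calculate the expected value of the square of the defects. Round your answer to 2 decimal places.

17.67

Total = 240, so P(defects=0) = 60/240, etc.
E[X²] = (1/4)·0 + (3/8)·4 + (1/24)·9 + (1/24)·36 + (7/24)·49
     = 53/3 ≈ 17.67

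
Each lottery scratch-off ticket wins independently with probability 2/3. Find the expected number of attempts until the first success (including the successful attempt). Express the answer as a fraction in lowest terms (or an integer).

For a geometric distribution, E[trials] = 1/p = 1/(2/3) = 3/2.

3/2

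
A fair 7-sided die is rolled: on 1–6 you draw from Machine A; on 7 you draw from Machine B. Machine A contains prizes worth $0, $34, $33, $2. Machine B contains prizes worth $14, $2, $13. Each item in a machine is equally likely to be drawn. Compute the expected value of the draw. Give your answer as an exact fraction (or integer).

E[X | Machine A] = (0 + 34 + 33 + 2)/4 = 69/4
E[X | Machine B] = (14 + 2 + 13)/3 = 29/3
E[X] = (6/7)·69/4 + (1/7)·29/3 = 97/6

97/6 dollars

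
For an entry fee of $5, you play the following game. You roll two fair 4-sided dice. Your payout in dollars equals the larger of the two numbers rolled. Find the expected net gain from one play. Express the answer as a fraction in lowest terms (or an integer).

Distribution of the larger of the two numbers rolled: 1 w.p. 1/16, 2 w.p. 3/16, 3 w.p. 5/16, 4 w.p. 7/16
E[payout] = (1/16)·1 + (3/16)·2 + (5/16)·3 + (7/16)·4 = 25/8
Expected profit = 25/8 − 5 = -15/8

-15/8 dollars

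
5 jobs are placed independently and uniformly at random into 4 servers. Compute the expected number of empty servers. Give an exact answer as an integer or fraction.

Let Xⱼ=1 if server j is empty. P(Xⱼ=1) = ((4-1)/4)^5 = 243/1024.
By linearity, E[#empty] = 4·243/1024 = 243/256.

243/256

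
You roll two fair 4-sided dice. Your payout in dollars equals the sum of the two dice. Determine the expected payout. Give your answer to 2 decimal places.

Distribution of the sum of the two dice: 2 w.p. 1/16, 3 w.p. 1/8, 4 w.p. 3/16, 5 w.p. 1/4, 6 w.p. 3/16, 7 w.p. 1/8, …
E[payout] = (1/16)·2 + (1/8)·3 + (3/16)·4 + (1/4)·5 + (3/16)·6 + (1/8)·7 + (1/16)·8 = 5
≈ $5.00

$5.00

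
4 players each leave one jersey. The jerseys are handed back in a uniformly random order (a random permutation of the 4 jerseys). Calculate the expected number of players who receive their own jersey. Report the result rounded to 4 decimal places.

Let Xᵢ = 1 if person i gets their own jersey. For each i, P(Xᵢ=1) = 1/4.
By linearity of expectation, E[X₁+…+X_4] = 4·(1/4) = 1.
≈ 1.0000

1.0000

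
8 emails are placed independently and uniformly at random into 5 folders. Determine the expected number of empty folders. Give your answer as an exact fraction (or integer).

65536/78125

Let Xⱼ=1 if folder j is empty. P(Xⱼ=1) = ((5-1)/5)^8 = 65536/390625.
By linearity, E[#empty] = 5·65536/390625 = 65536/78125.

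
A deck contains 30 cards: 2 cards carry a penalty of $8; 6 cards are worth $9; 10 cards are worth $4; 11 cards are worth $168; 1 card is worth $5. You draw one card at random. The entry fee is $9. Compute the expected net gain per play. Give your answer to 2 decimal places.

E[payout] = (2/30)·(-8) + (6/30)·9 + (10/30)·4 + (11/30)·168 + (1/30)·5 = 1931/30
Expected profit = 1931/30 − 9 = 1661/30 ≈ $55.37

$55.37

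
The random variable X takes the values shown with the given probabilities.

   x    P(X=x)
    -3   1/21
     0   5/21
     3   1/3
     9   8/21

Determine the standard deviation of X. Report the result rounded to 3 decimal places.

3.990

E[X] = 30/7, E[X²] = 240/7
Var(X) = E[X²] − (E[X])² = 240/7 − 900/49 = 780/49
SD(X) = √(780/49) ≈ 3.990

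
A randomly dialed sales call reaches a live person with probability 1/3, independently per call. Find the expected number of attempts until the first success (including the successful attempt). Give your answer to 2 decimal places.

For a geometric distribution, E[trials] = 1/p = 1/(1/3) = 3.
≈ 3.00

3.00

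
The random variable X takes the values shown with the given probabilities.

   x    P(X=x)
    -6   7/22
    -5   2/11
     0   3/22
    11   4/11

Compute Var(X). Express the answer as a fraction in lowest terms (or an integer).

E[X] = (7/22)·(-6) + (2/11)·(-5) + (3/22)·0 + (4/11)·11 = 13/11
E[X²] = (7/22)·36 + (2/11)·25 + (3/22)·0 + (4/11)·121 = 60
Var(X) = 60 − (13/11)² = 7091/121

7091/121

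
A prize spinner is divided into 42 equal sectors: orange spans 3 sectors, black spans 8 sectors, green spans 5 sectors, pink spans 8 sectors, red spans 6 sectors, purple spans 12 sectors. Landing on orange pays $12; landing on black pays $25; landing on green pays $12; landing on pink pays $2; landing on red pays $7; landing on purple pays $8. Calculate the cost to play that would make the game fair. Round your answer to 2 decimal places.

E[payout] = (3/42)·12 + (8/42)·25 + (5/42)·12 + (8/42)·2 + (6/42)·7 + (12/42)·8 = 75/7
Fair fee = E[payout] = 75/7 ≈ $10.71

$10.71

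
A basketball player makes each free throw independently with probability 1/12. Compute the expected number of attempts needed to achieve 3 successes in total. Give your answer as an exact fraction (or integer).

By linearity (sum of 3 independent geometric waits), E[trials] = 3/p = 3/(1/12) = 36.

36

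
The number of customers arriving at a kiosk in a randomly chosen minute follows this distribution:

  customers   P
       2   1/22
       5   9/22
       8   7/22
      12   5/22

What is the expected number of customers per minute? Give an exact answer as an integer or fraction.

163/22

E[X] = (1/22)·2 + (9/22)·5 + (7/22)·8 + (5/22)·12
     = 163/22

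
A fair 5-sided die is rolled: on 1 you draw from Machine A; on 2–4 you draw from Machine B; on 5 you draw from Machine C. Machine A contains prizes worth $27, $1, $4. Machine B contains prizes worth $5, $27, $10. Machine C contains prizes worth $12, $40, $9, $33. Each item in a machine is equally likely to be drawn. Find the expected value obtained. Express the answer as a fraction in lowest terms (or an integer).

E[X | Machine A] = (27 + 1 + 4)/3 = 32/3
E[X | Machine B] = (5 + 27 + 10)/3 = 14
E[X | Machine C] = (12 + 40 + 9 + 33)/4 = 47/2
E[X] = (1/5)·32/3 + (3/5)·14 + (1/5)·47/2 = 457/30

457/30 dollars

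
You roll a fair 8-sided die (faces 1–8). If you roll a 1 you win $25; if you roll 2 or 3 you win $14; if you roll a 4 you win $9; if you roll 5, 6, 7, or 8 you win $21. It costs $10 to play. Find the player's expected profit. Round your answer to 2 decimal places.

E[payout] = (1/8)·9 + (1/4)·14 + (1/2)·21 + (1/8)·25 = 73/4
Expected profit = 73/4 − 10 = 33/4 ≈ $8.25

$8.25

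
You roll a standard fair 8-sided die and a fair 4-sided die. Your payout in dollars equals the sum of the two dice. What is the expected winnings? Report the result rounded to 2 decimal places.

Distribution of the sum of the two dice: 2 w.p. 1/32, 3 w.p. 1/16, 4 w.p. 3/32, 5 w.p. 1/8, 6 w.p. 1/8, 7 w.p. 1/8, …
E[payout] = (1/32)·2 + (1/16)·3 + (3/32)·4 + (1/8)·5 + (1/8)·6 + (1/8)·7 + (1/8)·8 + (1/8)·9 + (3/32)·10 + (1/16)·11 + (1/32)·12 = 7
≈ $7.00

$7.00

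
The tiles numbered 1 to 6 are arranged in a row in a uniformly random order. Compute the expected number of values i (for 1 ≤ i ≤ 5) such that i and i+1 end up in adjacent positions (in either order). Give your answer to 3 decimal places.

For each i ∈ {1,…,5}, let Xᵢ = 1 if i and i+1 are adjacent. P(Xᵢ=1) = 2·(6−1)!/6! = 2/6.
By linearity, E[ΣXᵢ] = (5)·(2/6) = 5/3.
≈ 1.667

1.667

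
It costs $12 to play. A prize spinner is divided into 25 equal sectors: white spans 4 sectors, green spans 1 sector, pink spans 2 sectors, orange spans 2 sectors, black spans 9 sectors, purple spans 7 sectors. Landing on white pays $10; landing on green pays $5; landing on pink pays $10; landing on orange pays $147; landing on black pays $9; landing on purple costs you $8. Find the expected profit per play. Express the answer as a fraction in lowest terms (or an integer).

84/25 dollars

E[payout] = (4/25)·10 + (1/25)·5 + (2/25)·10 + (2/25)·147 + (9/25)·9 + (7/25)·(-8) = 384/25
Expected profit = 384/25 − 12 = 84/25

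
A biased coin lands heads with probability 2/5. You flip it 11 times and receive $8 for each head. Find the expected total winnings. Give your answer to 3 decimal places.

$35.200

E[#heads] = 11·2/5 = 22/5 (linearity over flips).
E[winnings] = 8·22/5 = 176/5.
≈ 35.200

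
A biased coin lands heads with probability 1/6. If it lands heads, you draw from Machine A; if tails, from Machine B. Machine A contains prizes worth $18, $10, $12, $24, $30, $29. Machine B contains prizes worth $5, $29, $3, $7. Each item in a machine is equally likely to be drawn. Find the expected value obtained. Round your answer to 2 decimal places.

$12.58

E[X | Machine A] = (18 + 10 + 12 + 24 + 30 + 29)/6 = 41/2
E[X | Machine B] = (5 + 29 + 3 + 7)/4 = 11
E[X] = (1/6)·41/2 + (5/6)·11 = 151/12 ≈ 12.58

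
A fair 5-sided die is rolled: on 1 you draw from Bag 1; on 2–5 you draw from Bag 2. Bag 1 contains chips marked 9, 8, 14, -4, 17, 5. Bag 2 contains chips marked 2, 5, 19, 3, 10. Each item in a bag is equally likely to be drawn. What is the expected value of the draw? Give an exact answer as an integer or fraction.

E[X | Bag 1] = (9 + 8 + 14 − 4 + 17 + 5)/6 = 49/6
E[X | Bag 2] = (2 + 5 + 19 + 3 + 10)/5 = 39/5
E[X] = (1/5)·49/6 + (4/5)·39/5 = 1181/150

1181/150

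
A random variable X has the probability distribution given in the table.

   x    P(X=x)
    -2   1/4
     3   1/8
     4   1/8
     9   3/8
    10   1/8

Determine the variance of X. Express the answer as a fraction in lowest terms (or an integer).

E[X] = (1/4)·(-2) + (1/8)·3 + (1/8)·4 + (3/8)·9 + (1/8)·10 = 5
E[X²] = (1/4)·4 + (1/8)·9 + (1/8)·16 + (3/8)·81 + (1/8)·100 = 47
Var(X) = 47 − (5)² = 22

22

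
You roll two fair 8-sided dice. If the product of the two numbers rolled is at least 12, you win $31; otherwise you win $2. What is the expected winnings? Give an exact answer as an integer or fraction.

E[payout] = (23/64)·2 + (41/64)·31 = 1317/64

1317/64 dollars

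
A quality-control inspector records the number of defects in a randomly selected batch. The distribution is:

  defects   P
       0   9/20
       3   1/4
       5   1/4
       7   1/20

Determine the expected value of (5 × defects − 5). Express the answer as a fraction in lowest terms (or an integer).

E[5x-5] = (9/20)·(-5) + (1/4)·10 + (1/4)·20 + (1/20)·30
     = 27/4

27/4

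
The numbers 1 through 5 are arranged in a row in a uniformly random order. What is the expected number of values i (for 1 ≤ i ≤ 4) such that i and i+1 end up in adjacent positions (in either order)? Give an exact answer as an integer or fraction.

8/5

For each i ∈ {1,…,4}, let Xᵢ = 1 if i and i+1 are adjacent. P(Xᵢ=1) = 2·(5−1)!/5! = 2/5.
By linearity, E[ΣXᵢ] = (4)·(2/5) = 8/5.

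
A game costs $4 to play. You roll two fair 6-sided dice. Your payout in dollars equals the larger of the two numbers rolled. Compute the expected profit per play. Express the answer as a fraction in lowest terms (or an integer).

17/36 dollars

Distribution of the larger of the two numbers rolled: 1 w.p. 1/36, 2 w.p. 1/12, 3 w.p. 5/36, 4 w.p. 7/36, 5 w.p. 1/4, 6 w.p. 11/36
E[payout] = (1/36)·1 + (1/12)·2 + (5/36)·3 + (7/36)·4 + (1/4)·5 + (11/36)·6 = 161/36
Expected profit = 161/36 − 4 = 17/36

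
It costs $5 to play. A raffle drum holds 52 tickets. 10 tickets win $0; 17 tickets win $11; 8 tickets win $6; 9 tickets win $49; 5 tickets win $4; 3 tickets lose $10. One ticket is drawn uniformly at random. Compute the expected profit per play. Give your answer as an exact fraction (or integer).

E[payout] = (10/52)·0 + (17/52)·11 + (8/52)·6 + (9/52)·49 + (5/52)·4 + (3/52)·(-10) = 333/26
Expected profit = 333/26 − 5 = 203/26

203/26 dollars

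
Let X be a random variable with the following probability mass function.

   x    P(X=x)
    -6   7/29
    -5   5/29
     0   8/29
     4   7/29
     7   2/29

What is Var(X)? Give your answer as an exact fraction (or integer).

16398/841

E[X] = (7/29)·(-6) + (5/29)·(-5) + (8/29)·0 + (7/29)·4 + (2/29)·7 = -25/29
E[X²] = (7/29)·36 + (5/29)·25 + (8/29)·0 + (7/29)·16 + (2/29)·49 = 587/29
Var(X) = 587/29 − (-25/29)² = 16398/841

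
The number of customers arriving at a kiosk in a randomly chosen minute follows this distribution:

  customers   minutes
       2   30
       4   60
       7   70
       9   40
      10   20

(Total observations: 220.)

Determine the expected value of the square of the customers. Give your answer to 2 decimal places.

Total = 220, so P(customers=2) = 30/220, etc.
E[X²] = (3/22)·4 + (3/11)·16 + (7/22)·49 + (2/11)·81 + (1/11)·100
     = 975/22 ≈ 44.32

44.32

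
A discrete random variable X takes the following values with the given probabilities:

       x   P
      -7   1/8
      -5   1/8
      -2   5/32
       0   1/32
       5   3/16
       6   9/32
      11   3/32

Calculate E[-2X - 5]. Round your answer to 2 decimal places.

E[-2x-5] = (1/8)·9 + (1/8)·5 + (5/32)·(-1) + (1/32)·(-5) + (3/16)·(-15) + (9/32)·(-17) + (3/32)·(-27)
     = -139/16 ≈ -8.69

-8.69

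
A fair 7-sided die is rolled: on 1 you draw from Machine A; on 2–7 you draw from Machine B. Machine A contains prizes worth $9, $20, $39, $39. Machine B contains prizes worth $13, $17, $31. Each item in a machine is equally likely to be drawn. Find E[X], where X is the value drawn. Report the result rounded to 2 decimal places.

E[X | Machine A] = (9 + 20 + 39 + 39)/4 = 107/4
E[X | Machine B] = (13 + 17 + 31)/3 = 61/3
E[X] = (1/7)·107/4 + (6/7)·61/3 = 85/4 ≈ 21.25

$21.25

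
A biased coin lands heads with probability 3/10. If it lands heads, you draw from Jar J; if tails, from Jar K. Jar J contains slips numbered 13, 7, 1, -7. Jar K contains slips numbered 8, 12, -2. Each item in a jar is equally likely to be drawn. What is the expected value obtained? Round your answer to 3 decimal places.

5.250

E[X | Jar J] = (13 + 7 + 1 − 7)/4 = 7/2
E[X | Jar K] = (8 + 12 − 2)/3 = 6
E[X] = (3/10)·7/2 + (7/10)·6 = 21/4 ≈ 5.250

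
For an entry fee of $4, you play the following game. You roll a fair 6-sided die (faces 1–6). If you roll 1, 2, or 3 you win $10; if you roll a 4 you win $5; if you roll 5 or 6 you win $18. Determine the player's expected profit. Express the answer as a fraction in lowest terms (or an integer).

E[payout] = (1/6)·5 + (1/2)·10 + (1/3)·18 = 71/6
Expected profit = 71/6 − 4 = 47/6

47/6 dollars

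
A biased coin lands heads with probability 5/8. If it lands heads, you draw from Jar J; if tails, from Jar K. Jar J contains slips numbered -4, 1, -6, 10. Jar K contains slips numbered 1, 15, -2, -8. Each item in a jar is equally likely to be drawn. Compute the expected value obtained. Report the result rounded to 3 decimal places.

0.719

E[X | Jar J] = (-4 + 1 − 6 + 10)/4 = 1/4
E[X | Jar K] = (1 + 15 − 2 − 8)/4 = 3/2
E[X] = (5/8)·1/4 + (3/8)·3/2 = 23/32 ≈ 0.719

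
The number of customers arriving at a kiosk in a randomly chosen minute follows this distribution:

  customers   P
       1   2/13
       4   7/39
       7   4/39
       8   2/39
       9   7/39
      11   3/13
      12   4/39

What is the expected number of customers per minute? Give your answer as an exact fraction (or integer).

96/13

E[X] = (2/13)·1 + (7/39)·4 + (4/39)·7 + (2/39)·8 + (7/39)·9 + (3/13)·11 + (4/39)·12
     = 96/13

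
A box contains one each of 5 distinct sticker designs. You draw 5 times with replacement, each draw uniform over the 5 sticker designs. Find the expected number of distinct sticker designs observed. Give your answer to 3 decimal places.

3.362

Let Xⱼ=1 if type j appears at least once. P(Xⱼ=1) = 1 − ((5−1)/5)^5 = 2101/3125.
E[#distinct] = 5·2101/3125 = 2101/625.
≈ 3.362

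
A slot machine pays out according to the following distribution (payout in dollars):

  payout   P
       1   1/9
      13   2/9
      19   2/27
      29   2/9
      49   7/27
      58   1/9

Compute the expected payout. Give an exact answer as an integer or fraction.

$30

E[X] = (1/9)·1 + (2/9)·13 + (2/27)·19 + (2/9)·29 + (7/27)·49 + (1/9)·58
     = 30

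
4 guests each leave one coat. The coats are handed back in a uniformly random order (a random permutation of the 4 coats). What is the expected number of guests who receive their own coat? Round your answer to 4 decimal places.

1.0000

Let Xᵢ = 1 if person i gets their own coat. For each i, P(Xᵢ=1) = 1/4.
By linearity of expectation, E[X₁+…+X_4] = 4·(1/4) = 1.
≈ 1.0000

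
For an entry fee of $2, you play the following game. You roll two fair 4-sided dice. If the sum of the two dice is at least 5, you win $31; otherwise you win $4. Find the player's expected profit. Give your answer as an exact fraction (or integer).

151/8 dollars

E[payout] = (3/8)·4 + (5/8)·31 = 167/8
Expected profit = 167/8 − 2 = 151/8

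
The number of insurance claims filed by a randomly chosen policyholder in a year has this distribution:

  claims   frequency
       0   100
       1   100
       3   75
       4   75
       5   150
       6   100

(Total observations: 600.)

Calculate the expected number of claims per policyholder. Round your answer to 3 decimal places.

3.292

Total = 600, so P(claims=0) = 100/600, etc.
E[X] = (1/6)·0 + (1/6)·1 + (1/8)·3 + (1/8)·4 + (1/4)·5 + (1/6)·6
     = 79/24 ≈ 3.292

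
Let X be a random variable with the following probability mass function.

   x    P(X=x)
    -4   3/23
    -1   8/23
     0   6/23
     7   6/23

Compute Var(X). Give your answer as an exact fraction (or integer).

E[X] = (3/23)·(-4) + (8/23)·(-1) + (6/23)·0 + (6/23)·7 = 22/23
E[X²] = (3/23)·16 + (8/23)·1 + (6/23)·0 + (6/23)·49 = 350/23
Var(X) = 350/23 − (22/23)² = 7566/529

7566/529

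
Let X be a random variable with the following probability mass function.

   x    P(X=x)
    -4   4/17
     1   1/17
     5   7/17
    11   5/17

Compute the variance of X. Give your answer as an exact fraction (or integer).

E[X] = (4/17)·(-4) + (1/17)·1 + (7/17)·5 + (5/17)·11 = 75/17
E[X²] = (4/17)·16 + (1/17)·1 + (7/17)·25 + (5/17)·121 = 845/17
Var(X) = 845/17 − (75/17)² = 8740/289

8740/289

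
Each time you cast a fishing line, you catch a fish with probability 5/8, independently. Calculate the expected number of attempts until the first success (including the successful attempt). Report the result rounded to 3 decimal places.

1.600

For a geometric distribution, E[trials] = 1/p = 1/(5/8) = 8/5.
≈ 1.600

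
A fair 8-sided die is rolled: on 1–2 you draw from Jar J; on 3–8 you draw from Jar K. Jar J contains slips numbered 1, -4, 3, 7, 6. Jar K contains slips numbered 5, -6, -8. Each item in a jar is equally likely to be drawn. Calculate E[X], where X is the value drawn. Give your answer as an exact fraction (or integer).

-8/5

E[X | Jar J] = (1 − 4 + 3 + 7 + 6)/5 = 13/5
E[X | Jar K] = (5 − 6 − 8)/3 = -3
E[X] = (1/4)·13/5 + (3/4)·(-3) = -8/5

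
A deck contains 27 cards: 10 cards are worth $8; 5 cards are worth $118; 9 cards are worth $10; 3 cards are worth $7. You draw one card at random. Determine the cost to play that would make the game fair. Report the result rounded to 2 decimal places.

$28.93

E[payout] = (10/27)·8 + (5/27)·118 + (9/27)·10 + (3/27)·7 = 781/27
Fair fee = E[payout] = 781/27 ≈ $28.93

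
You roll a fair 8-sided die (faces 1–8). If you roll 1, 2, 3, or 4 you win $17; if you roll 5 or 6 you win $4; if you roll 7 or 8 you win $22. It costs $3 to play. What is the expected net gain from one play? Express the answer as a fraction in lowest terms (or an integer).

E[payout] = (1/4)·4 + (1/2)·17 + (1/4)·22 = 15
Expected profit = 15 − 3 = 12

$12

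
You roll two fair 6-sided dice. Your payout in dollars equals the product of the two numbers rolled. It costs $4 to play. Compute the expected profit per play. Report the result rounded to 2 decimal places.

Distribution of the product of the two numbers rolled: 1 w.p. 1/36, 2 w.p. 1/18, 3 w.p. 1/18, 4 w.p. 1/12, 5 w.p. 1/18, 6 w.p. 1/9, …
E[payout] = (1/36)·1 + (1/18)·2 + (1/18)·3 + (1/12)·4 + (1/18)·5 + (1/9)·6 + (1/18)·8 + (1/36)·9 + (1/18)·10 + (1/9)·12 + (1/18)·15 + (1/36)·16 + (1/18)·18 + (1/18)·20 + (1/18)·24 + (1/36)·25 + (1/18)·30 + (1/36)·36 = 49/4
Expected profit = 49/4 − 4 = 33/4 ≈ $8.25

$8.25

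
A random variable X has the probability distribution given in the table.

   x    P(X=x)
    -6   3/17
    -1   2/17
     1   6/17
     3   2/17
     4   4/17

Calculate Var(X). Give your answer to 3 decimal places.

E[X] = (3/17)·(-6) + (2/17)·(-1) + (6/17)·1 + (2/17)·3 + (4/17)·4 = 8/17
E[X²] = (3/17)·36 + (2/17)·1 + (6/17)·1 + (2/17)·9 + (4/17)·16 = 198/17
Var(X) = 198/17 − (8/17)² = 3302/289 ≈ 11.426

11.426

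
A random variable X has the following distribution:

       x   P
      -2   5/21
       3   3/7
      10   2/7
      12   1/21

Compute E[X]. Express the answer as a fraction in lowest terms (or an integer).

89/21

E[X] = (5/21)·(-2) + (3/7)·3 + (2/7)·10 + (1/21)·12
     = 89/21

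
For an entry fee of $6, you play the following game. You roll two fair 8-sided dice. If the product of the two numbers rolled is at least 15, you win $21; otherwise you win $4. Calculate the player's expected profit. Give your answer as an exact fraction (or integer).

467/64 dollars

E[payout] = (29/64)·4 + (35/64)·21 = 851/64
Expected profit = 851/64 − 6 = 467/64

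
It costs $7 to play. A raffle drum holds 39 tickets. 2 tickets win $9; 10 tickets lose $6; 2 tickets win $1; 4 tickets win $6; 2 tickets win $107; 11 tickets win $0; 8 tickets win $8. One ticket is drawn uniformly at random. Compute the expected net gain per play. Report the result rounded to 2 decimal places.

-$0.28

E[payout] = (2/39)·9 + (10/39)·(-6) + (2/39)·1 + (4/39)·6 + (2/39)·107 + (11/39)·0 + (8/39)·8 = 262/39
Expected profit = 262/39 − 7 = -11/39 ≈ -$0.28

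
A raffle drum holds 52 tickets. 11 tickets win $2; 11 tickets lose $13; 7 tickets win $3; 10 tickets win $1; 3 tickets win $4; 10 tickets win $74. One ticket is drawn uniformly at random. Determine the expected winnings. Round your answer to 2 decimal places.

E[payout] = (11/52)·2 + (11/52)·(-13) + (7/52)·3 + (10/52)·1 + (3/52)·4 + (10/52)·74 = 331/26
≈ $12.73

$12.73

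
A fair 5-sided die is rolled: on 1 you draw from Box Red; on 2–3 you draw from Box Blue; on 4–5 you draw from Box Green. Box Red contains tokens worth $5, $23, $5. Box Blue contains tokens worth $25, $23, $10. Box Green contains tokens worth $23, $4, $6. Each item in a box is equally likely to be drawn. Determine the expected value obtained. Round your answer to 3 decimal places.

E[X | Box Red] = (5 + 23 + 5)/3 = 11
E[X | Box Blue] = (25 + 23 + 10)/3 = 58/3
E[X | Box Green] = (23 + 4 + 6)/3 = 11
E[X] = (1/5)·11 + (2/5)·58/3 + (2/5)·11 = 43/3 ≈ 14.333

$14.333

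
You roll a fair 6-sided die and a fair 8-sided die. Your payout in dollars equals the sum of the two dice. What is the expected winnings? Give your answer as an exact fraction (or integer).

$8

Distribution of the sum of the two dice: 2 w.p. 1/48, 3 w.p. 1/24, 4 w.p. 1/16, 5 w.p. 1/12, 6 w.p. 5/48, 7 w.p. 1/8, …
E[payout] = (1/48)·2 + (1/24)·3 + (1/16)·4 + (1/12)·5 + (5/48)·6 + (1/8)·7 + (1/8)·8 + (1/8)·9 + (5/48)·10 + (1/12)·11 + (1/16)·12 + (1/24)·13 + (1/48)·14 = 8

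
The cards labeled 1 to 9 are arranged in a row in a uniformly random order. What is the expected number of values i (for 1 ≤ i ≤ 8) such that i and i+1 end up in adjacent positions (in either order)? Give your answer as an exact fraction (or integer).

16/9

For each i ∈ {1,…,8}, let Xᵢ = 1 if i and i+1 are adjacent. P(Xᵢ=1) = 2·(9−1)!/9! = 2/9.
By linearity, E[ΣXᵢ] = (8)·(2/9) = 16/9.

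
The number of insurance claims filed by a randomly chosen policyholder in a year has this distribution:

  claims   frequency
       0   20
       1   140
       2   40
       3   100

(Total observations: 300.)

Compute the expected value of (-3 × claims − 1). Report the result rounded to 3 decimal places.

Total = 300, so P(claims=0) = 20/300, etc.
E[-3x-1] = (1/15)·(-1) + (7/15)·(-4) + (2/15)·(-7) + (1/3)·(-10)
     = -31/5 ≈ -6.200

-6.200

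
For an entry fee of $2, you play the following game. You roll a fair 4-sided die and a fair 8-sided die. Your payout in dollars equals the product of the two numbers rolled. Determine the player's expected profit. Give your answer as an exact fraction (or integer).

37/4 dollars

Distribution of the product of the two numbers rolled: 1 w.p. 1/32, 2 w.p. 1/16, 3 w.p. 1/16, 4 w.p. 3/32, 5 w.p. 1/32, 6 w.p. 3/32, …
E[payout] = (1/32)·1 + (1/16)·2 + (1/16)·3 + (3/32)·4 + (1/32)·5 + (3/32)·6 + (1/32)·7 + (3/32)·8 + (1/32)·9 + (1/32)·10 + (3/32)·12 + (1/32)·14 + (1/32)·15 + (1/16)·16 + (1/32)·18 + (1/32)·20 + (1/32)·21 + (1/16)·24 + (1/32)·28 + (1/32)·32 = 45/4
Expected profit = 45/4 − 2 = 37/4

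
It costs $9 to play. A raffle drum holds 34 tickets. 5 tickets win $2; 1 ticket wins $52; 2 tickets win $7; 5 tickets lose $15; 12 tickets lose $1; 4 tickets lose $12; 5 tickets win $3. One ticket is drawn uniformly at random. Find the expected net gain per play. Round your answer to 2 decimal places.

E[payout] = (5/34)·2 + (1/34)·52 + (2/34)·7 + (5/34)·(-15) + (12/34)·(-1) + (4/34)·(-12) + (5/34)·3 = -22/17
Expected profit = -22/17 − 9 = -175/17 ≈ -$10.29

-$10.29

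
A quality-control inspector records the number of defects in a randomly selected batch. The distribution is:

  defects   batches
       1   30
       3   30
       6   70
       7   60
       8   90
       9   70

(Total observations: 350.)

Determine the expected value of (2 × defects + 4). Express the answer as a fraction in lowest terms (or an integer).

86/5

Total = 350, so P(defects=1) = 30/350, etc.
E[2x+4] = (3/35)·6 + (3/35)·10 + (1/5)·16 + (6/35)·18 + (9/35)·20 + (1/5)·22
     = 86/5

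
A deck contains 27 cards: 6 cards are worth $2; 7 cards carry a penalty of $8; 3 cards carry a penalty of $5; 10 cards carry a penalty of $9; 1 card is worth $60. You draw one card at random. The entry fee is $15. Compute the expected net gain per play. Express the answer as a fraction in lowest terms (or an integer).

-494/27 dollars

E[payout] = (6/27)·2 + (7/27)·(-8) + (3/27)·(-5) + (10/27)·(-9) + (1/27)·60 = -89/27
Expected profit = -89/27 − 15 = -494/27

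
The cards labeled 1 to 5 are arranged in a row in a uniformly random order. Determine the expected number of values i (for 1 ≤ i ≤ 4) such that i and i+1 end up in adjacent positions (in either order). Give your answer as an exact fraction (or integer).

For each i ∈ {1,…,4}, let Xᵢ = 1 if i and i+1 are adjacent. P(Xᵢ=1) = 2·(5−1)!/5! = 2/5.
By linearity, E[ΣXᵢ] = (4)·(2/5) = 8/5.

8/5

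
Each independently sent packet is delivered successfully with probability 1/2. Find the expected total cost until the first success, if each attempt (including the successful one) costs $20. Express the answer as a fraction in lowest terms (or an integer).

$40

E[#attempts] = 1/p = 2; E[cost] = 20·2 = 40.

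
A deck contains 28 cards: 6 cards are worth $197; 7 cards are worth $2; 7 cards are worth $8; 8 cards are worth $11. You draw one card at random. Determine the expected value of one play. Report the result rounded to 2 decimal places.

E[payout] = (6/28)·197 + (7/28)·2 + (7/28)·8 + (8/28)·11 = 335/7
≈ $47.86

$47.86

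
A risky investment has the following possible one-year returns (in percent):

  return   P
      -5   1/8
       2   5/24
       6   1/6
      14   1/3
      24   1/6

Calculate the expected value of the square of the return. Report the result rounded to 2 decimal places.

171.29

E[X²] = (1/8)·25 + (5/24)·4 + (1/6)·36 + (1/3)·196 + (1/6)·576
     = 4111/24 ≈ 171.29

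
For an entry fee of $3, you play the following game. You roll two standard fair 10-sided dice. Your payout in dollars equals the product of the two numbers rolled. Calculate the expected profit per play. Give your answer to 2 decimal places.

$27.25

Distribution of the product of the two numbers rolled: 1 w.p. 1/100, 2 w.p. 1/50, 3 w.p. 1/50, 4 w.p. 3/100, 5 w.p. 1/50, 6 w.p. 1/25, …
E[payout] = (1/100)·1 + (1/50)·2 + (1/50)·3 + (3/100)·4 + (1/50)·5 + (1/25)·6 + (1/50)·7 + (1/25)·8 + (3/100)·9 + (1/25)·10 + (1/25)·12 + (1/50)·14 + (1/50)·15 + (3/100)·16 + (1/25)·18 + (1/25)·20 + (1/50)·21 + (1/25)·24 + (1/100)·25 + (1/50)·27 + (1/50)·28 + (1/25)·30 + (1/50)·32 + (1/50)·35 + (3/100)·36 + (1/25)·40 + (1/50)·42 + (1/50)·45 + (1/50)·48 + (1/100)·49 + (1/50)·50 + (1/50)·54 + (1/50)·56 + (1/50)·60 + (1/50)·63 + (1/100)·64 + (1/50)·70 + (1/50)·72 + (1/50)·80 + (1/100)·81 + (1/50)·90 + (1/100)·100 = 121/4
Expected profit = 121/4 − 3 = 109/4 ≈ $27.25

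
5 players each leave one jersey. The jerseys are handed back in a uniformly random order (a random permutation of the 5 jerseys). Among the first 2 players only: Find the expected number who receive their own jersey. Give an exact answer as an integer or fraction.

Let Xᵢ = 1 if person i gets their own jersey. For each i, P(Xᵢ=1) = 1/5.
By linearity of expectation, E[X₁+…+X_2] = 2·(1/5) = 2/5.

2/5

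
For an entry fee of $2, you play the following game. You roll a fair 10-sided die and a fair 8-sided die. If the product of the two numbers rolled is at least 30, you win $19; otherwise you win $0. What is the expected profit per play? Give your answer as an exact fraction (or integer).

E[payout] = (13/20)·0 + (7/20)·19 = 133/20
Expected profit = 133/20 − 2 = 93/20

93/20 dollars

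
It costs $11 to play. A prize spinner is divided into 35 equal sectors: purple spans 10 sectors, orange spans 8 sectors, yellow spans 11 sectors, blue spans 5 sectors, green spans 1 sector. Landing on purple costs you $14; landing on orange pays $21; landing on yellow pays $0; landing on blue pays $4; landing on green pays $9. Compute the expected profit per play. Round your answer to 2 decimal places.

-$9.37

E[payout] = (10/35)·(-14) + (8/35)·21 + (11/35)·0 + (5/35)·4 + (1/35)·9 = 57/35
Expected profit = 57/35 − 11 = -328/35 ≈ -$9.37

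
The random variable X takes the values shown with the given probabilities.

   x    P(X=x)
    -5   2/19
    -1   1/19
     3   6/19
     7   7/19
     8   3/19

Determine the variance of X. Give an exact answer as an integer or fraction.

5760/361

E[X] = (2/19)·(-5) + (1/19)·(-1) + (6/19)·3 + (7/19)·7 + (3/19)·8 = 80/19
E[X²] = (2/19)·25 + (1/19)·1 + (6/19)·9 + (7/19)·49 + (3/19)·64 = 640/19
Var(X) = 640/19 − (80/19)² = 5760/361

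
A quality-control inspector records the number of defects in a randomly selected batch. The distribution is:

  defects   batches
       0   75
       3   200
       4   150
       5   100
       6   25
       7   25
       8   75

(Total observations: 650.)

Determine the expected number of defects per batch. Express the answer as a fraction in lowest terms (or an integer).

105/26

Total = 650, so P(defects=0) = 75/650, etc.
E[X] = (3/26)·0 + (4/13)·3 + (3/13)·4 + (2/13)·5 + (1/26)·6 + (1/26)·7 + (3/26)·8
     = 105/26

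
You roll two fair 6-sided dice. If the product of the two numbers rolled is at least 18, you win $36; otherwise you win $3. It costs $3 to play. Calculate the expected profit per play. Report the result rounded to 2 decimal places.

E[payout] = (13/18)·3 + (5/18)·36 = 73/6
Expected profit = 73/6 − 3 = 55/6 ≈ $9.17

$9.17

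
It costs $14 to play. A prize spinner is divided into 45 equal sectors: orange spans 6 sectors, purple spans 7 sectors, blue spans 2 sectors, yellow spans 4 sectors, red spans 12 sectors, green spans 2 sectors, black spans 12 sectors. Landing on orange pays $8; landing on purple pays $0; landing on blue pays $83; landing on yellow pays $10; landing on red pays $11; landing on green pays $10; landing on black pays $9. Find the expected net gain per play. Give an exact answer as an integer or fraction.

E[payout] = (6/45)·8 + (7/45)·0 + (2/45)·83 + (4/45)·10 + (12/45)·11 + (2/45)·10 + (12/45)·9 = 514/45
Expected profit = 514/45 − 14 = -116/45

-116/45 dollars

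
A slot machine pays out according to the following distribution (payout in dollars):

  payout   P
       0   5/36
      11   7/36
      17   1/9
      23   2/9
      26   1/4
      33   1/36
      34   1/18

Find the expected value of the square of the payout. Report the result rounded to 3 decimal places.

E[X²] = (5/36)·0 + (7/36)·121 + (1/9)·289 + (2/9)·529 + (1/4)·676 + (1/36)·1089 + (1/18)·1156
     = 1310/3 ≈ 436.667

436.667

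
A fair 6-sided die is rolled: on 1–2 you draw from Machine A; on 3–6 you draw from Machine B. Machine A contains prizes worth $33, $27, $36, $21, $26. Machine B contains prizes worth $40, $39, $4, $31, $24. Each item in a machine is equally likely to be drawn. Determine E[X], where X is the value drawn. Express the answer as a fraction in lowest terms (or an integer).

E[X | Machine A] = (33 + 27 + 36 + 21 + 26)/5 = 143/5
E[X | Machine B] = (40 + 39 + 4 + 31 + 24)/5 = 138/5
E[X] = (1/3)·143/5 + (2/3)·138/5 = 419/15

419/15 dollars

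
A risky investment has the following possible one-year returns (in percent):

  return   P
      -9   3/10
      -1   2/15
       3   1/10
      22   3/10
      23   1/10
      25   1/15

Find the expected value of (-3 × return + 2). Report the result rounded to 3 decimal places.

-22.100

E[-3x+2] = (3/10)·29 + (2/15)·5 + (1/10)·(-7) + (3/10)·(-64) + (1/10)·(-67) + (1/15)·(-73)
     = -221/10 ≈ -22.100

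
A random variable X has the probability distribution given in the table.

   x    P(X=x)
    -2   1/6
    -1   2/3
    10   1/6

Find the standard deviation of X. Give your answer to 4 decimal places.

E[X] = 2/3, E[X²] = 18
Var(X) = E[X²] − (E[X])² = 18 − 4/9 = 158/9
SD(X) = √(158/9) ≈ 4.1899

4.1899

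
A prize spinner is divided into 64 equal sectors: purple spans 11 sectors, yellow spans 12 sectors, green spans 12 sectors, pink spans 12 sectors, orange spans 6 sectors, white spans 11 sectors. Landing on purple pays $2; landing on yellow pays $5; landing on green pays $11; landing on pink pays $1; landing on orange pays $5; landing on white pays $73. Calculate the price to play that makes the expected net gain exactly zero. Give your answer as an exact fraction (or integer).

E[payout] = (11/64)·2 + (12/64)·5 + (12/64)·11 + (12/64)·1 + (6/64)·5 + (11/64)·73 = 1059/64
Fair fee = E[payout] = 1059/64

1059/64 dollars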